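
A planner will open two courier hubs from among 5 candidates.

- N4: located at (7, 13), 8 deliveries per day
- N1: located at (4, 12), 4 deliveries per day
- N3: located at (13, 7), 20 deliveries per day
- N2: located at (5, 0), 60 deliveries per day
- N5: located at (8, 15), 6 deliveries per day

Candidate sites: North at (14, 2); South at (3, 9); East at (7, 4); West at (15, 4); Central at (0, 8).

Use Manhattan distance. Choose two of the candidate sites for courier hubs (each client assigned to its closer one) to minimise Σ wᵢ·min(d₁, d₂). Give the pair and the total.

{East, West}, total 648

Evaluate every pair (each demand assigned to the nearer of the two):
  {East, West}: total = 648
  {North, East}: total = 668
  {South, East}: total = 686
  {East, Central}: total = 716
  {South, West}: total = 906
  {North, South}: total = 926
  {North, Central}: total = 998
  {South, Central}: total = 1046
  {North, West}: total = 1080
  {West, Central}: total = 1098
Best pair: {East, West} with total 648.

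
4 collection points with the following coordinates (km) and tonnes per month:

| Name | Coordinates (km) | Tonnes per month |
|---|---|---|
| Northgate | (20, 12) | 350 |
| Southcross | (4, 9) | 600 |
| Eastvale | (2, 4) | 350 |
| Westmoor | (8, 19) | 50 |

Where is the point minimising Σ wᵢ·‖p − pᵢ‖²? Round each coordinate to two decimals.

The minimiser of Σwᵢ‖p−pᵢ‖² is the weighted centroid p* = (Σwᵢpᵢ)/(Σwᵢ).
Σwᵢ = 1350.
Σwᵢxᵢ = 350·20 + 600·4 + 350·2 + 50·8 = 10500.
Σwᵢyᵢ = 350·12 + 600·9 + 350·4 + 50·19 = 11950.
x* = 10500/1350 = 7.78, y* = 11950/1350 = 8.85.

(7.78, 8.85)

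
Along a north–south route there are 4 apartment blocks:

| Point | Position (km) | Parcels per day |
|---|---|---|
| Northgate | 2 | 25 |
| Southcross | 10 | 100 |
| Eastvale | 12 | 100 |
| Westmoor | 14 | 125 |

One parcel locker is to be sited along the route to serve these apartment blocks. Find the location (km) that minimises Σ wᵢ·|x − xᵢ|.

x = 12

For a sum of weighted absolute distances on a line, the optimum is the weighted median (not the mean). Total weight W = 350; half-weight = 175.
Sort by position and accumulate weight:
  km 2 (Northgate, w=25) → cum 25
  km 10 (Southcross, w=100) → cum 125
  km 12 (Eastvale, w=100) → cum 225  ≥ 175 → median here
  km 14 (Westmoor, w=125) → cum 350
Optimal location: km 12.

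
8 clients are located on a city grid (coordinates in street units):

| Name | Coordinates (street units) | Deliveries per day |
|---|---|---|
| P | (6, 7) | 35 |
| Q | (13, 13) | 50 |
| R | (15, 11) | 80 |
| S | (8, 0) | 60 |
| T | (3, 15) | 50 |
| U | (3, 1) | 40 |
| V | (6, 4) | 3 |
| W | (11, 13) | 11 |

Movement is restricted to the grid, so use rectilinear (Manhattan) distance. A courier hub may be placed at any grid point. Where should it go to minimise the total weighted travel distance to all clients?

Manhattan distance separates: Σwᵢ(|x−xᵢ|+|y−yᵢ|) = Σwᵢ|x−xᵢ| + Σwᵢ|y−yᵢ|, so x and y are optimised independently as 1-D weighted medians.
Total weight W = 329; half = 164.5.
x-coordinate, sorted with cumulative weight:
  x=3 (T, w=50) cum 50
  x=3 (U, w=40) cum 90
  x=6 (P, w=35) cum 125
  x=6 (V, w=3) cum 128
  x=8 (S, w=60) cum 188  ← median
  x=11 (W, w=11) cum 199
  x=13 (Q, w=50) cum 249
  x=15 (R, w=80) cum 329
⇒ x* = 8
y-coordinate, sorted with cumulative weight:
  y=0 (S, w=60) cum 60
  y=1 (U, w=40) cum 100
  y=4 (V, w=3) cum 103
  y=7 (P, w=35) cum 138
  y=11 (R, w=80) cum 218  ← median
  y=13 (Q, w=50) cum 268
  y=13 (W, w=11) cum 279
  y=15 (T, w=50) cum 329
⇒ y* = 11

(8, 11)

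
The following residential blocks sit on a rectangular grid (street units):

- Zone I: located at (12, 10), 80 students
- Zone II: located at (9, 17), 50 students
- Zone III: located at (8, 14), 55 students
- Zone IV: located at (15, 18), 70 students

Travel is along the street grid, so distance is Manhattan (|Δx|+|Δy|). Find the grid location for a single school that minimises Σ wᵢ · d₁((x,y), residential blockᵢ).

(12, 14)

Manhattan distance separates: Σwᵢ(|x−xᵢ|+|y−yᵢ|) = Σwᵢ|x−xᵢ| + Σwᵢ|y−yᵢ|, so x and y are optimised independently as 1-D weighted medians.
Total weight W = 255; half = 127.5.
x-coordinate, sorted with cumulative weight:
  x=8 (Zone III, w=55) cum 55
  x=9 (Zone II, w=50) cum 105
  x=12 (Zone I, w=80) cum 185  ← median
  x=15 (Zone IV, w=70) cum 255
⇒ x* = 12
y-coordinate, sorted with cumulative weight:
  y=10 (Zone I, w=80) cum 80
  y=14 (Zone III, w=55) cum 135  ← median
  y=17 (Zone II, w=50) cum 185
  y=18 (Zone IV, w=70) cum 255
⇒ y* = 14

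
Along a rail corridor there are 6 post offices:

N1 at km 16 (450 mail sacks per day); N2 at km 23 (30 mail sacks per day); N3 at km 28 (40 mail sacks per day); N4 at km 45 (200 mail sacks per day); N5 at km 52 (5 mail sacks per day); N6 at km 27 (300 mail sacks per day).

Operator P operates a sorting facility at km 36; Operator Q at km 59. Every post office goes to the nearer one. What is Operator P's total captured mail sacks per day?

The indifferent point is the midpoint (36+59)/2 = 47.5; post offices left of it (closer to Operator P at 36) go to Operator P, those right go to Operator Q.
  N1 at 16 (w=450) → Operator P
  N2 at 23 (w=30) → Operator P
  N6 at 27 (w=300) → Operator P
  N3 at 28 (w=40) → Operator P
  N4 at 45 (w=200) → Operator P
  N5 at 52 (w=5) → Operator Q
Operator P captures 1020; Operator Q captures 5.

1020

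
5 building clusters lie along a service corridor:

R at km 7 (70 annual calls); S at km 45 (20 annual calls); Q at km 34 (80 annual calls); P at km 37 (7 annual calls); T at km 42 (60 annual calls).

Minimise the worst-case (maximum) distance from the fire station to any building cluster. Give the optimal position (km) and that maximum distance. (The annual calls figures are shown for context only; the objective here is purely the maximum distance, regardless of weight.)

The 1-center on a line is the midpoint of the two extreme points: leftmost at 7, rightmost at 45.
Optimal location = (7 + 45)/2 = 26; maximum distance = (45 − 7)/2 = 19.

location 26, max distance 19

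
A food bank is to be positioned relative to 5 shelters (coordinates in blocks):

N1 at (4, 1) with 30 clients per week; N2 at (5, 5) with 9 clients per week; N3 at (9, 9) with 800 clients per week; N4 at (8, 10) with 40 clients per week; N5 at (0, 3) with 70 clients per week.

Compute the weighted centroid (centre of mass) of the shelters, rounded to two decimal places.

The minimiser of Σwᵢ‖p−pᵢ‖² is the weighted centroid p* = (Σwᵢpᵢ)/(Σwᵢ).
Σwᵢ = 949.
Σwᵢxᵢ = 30·4 + 9·5 + 800·9 + 40·8 + 70·0 = 7685.
Σwᵢyᵢ = 30·1 + 9·5 + 800·9 + 40·10 + 70·3 = 7885.
x* = 7685/949 = 8.10, y* = 7885/949 = 8.31.

(8.10, 8.31)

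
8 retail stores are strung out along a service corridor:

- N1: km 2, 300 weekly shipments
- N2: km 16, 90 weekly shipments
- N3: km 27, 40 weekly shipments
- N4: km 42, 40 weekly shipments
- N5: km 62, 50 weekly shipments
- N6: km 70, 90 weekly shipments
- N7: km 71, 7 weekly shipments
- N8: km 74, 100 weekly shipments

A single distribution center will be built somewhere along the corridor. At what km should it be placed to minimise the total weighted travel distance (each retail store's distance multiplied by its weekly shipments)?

For a sum of weighted absolute distances on a line, the optimum is the weighted median (not the mean). Total weight W = 717; half-weight = 358.5.
Sort by position and accumulate weight:
  km 2 (N1, w=300) → cum 300
  km 16 (N2, w=90) → cum 390  ≥ 358.5 → median here
  km 27 (N3, w=40) → cum 430
  km 42 (N4, w=40) → cum 470
  km 62 (N5, w=50) → cum 520
  km 70 (N6, w=90) → cum 610
  km 71 (N7, w=7) → cum 617
  km 74 (N8, w=100) → cum 717
Optimal location: km 16.

x = 16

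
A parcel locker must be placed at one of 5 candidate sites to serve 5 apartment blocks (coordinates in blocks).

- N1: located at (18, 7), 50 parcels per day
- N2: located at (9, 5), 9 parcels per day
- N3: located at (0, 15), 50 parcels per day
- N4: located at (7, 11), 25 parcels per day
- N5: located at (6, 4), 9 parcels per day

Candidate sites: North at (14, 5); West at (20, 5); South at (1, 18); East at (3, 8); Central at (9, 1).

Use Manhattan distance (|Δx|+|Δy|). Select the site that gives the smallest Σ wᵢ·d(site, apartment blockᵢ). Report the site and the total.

East, total 1619 blocks

Total weighted distance at each candidate:
  North (14, 5): total = 1951
  West (20, 5): total = 2409
  South (1, 18): total = 2285
  East (3, 8): total = 1619
  Central (9, 1): total = 2290
Minimum is at East with total 1619 blocks.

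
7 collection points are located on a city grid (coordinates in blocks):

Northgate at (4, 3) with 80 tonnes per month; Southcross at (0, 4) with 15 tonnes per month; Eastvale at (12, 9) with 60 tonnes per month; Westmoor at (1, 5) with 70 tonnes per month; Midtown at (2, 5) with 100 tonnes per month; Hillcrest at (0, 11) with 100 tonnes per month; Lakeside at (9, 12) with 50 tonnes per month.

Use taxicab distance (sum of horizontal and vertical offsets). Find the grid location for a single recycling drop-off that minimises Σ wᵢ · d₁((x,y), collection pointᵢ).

Manhattan distance separates: Σwᵢ(|x−xᵢ|+|y−yᵢ|) = Σwᵢ|x−xᵢ| + Σwᵢ|y−yᵢ|, so x and y are optimised independently as 1-D weighted medians.
Total weight W = 475; half = 237.5.
x-coordinate, sorted with cumulative weight:
  x=0 (Southcross, w=15) cum 15
  x=0 (Hillcrest, w=100) cum 115
  x=1 (Westmoor, w=70) cum 185
  x=2 (Midtown, w=100) cum 285  ← median
  x=4 (Northgate, w=80) cum 365
  x=9 (Lakeside, w=50) cum 415
  x=12 (Eastvale, w=60) cum 475
⇒ x* = 2
y-coordinate, sorted with cumulative weight:
  y=3 (Northgate, w=80) cum 80
  y=4 (Southcross, w=15) cum 95
  y=5 (Westmoor, w=70) cum 165
  y=5 (Midtown, w=100) cum 265  ← median
  y=9 (Eastvale, w=60) cum 325
  y=11 (Hillcrest, w=100) cum 425
  y=12 (Lakeside, w=50) cum 475
⇒ y* = 5

(2, 5)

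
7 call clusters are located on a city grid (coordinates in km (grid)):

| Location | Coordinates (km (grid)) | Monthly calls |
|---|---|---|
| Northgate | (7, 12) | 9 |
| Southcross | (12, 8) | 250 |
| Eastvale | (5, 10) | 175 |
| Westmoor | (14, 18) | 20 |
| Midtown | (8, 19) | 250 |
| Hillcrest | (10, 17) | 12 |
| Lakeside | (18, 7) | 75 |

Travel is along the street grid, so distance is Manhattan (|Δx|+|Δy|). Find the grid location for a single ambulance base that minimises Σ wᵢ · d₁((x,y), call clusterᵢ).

(8, 10)

Manhattan distance separates: Σwᵢ(|x−xᵢ|+|y−yᵢ|) = Σwᵢ|x−xᵢ| + Σwᵢ|y−yᵢ|, so x and y are optimised independently as 1-D weighted medians.
Total weight W = 791; half = 395.5.
x-coordinate, sorted with cumulative weight:
  x=5 (Eastvale, w=175) cum 175
  x=7 (Northgate, w=9) cum 184
  x=8 (Midtown, w=250) cum 434  ← median
  x=10 (Hillcrest, w=12) cum 446
  x=12 (Southcross, w=250) cum 696
  x=14 (Westmoor, w=20) cum 716
  x=18 (Lakeside, w=75) cum 791
⇒ x* = 8
y-coordinate, sorted with cumulative weight:
  y=7 (Lakeside, w=75) cum 75
  y=8 (Southcross, w=250) cum 325
  y=10 (Eastvale, w=175) cum 500  ← median
  y=12 (Northgate, w=9) cum 509
  y=17 (Hillcrest, w=12) cum 521
  y=18 (Westmoor, w=20) cum 541
  y=19 (Midtown, w=250) cum 791
⇒ y* = 10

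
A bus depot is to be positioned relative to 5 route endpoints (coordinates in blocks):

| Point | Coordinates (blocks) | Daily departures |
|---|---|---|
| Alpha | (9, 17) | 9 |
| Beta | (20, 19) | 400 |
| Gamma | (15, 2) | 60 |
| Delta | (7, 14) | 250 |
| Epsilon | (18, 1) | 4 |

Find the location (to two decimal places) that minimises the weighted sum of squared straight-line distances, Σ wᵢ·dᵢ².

The minimiser of Σwᵢ‖p−pᵢ‖² is the weighted centroid p* = (Σwᵢpᵢ)/(Σwᵢ).
Σwᵢ = 723.
Σwᵢxᵢ = 9·9 + 400·20 + 60·15 + 250·7 + 4·18 = 10803.
Σwᵢyᵢ = 9·17 + 400·19 + 60·2 + 250·14 + 4·1 = 11377.
x* = 10803/723 = 14.94, y* = 11377/723 = 15.74.

(14.94, 15.74)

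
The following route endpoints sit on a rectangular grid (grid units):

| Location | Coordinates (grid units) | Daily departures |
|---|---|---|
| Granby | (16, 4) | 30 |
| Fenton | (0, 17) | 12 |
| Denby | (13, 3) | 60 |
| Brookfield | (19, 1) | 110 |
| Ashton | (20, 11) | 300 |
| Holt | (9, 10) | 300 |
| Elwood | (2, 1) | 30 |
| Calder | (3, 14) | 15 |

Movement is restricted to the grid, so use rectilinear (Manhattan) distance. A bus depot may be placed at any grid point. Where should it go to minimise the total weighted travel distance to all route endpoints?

(16, 10)

Manhattan distance separates: Σwᵢ(|x−xᵢ|+|y−yᵢ|) = Σwᵢ|x−xᵢ| + Σwᵢ|y−yᵢ|, so x and y are optimised independently as 1-D weighted medians.
Total weight W = 857; half = 428.5.
x-coordinate, sorted with cumulative weight:
  x=0 (Fenton, w=12) cum 12
  x=2 (Elwood, w=30) cum 42
  x=3 (Calder, w=15) cum 57
  x=9 (Holt, w=300) cum 357
  x=13 (Denby, w=60) cum 417
  x=16 (Granby, w=30) cum 447  ← median
  x=19 (Brookfield, w=110) cum 557
  x=20 (Ashton, w=300) cum 857
⇒ x* = 16
y-coordinate, sorted with cumulative weight:
  y=1 (Brookfield, w=110) cum 110
  y=1 (Elwood, w=30) cum 140
  y=3 (Denby, w=60) cum 200
  y=4 (Granby, w=30) cum 230
  y=10 (Holt, w=300) cum 530  ← median
  y=11 (Ashton, w=300) cum 830
  y=14 (Calder, w=15) cum 845
  y=17 (Fenton, w=12) cum 857
⇒ y* = 10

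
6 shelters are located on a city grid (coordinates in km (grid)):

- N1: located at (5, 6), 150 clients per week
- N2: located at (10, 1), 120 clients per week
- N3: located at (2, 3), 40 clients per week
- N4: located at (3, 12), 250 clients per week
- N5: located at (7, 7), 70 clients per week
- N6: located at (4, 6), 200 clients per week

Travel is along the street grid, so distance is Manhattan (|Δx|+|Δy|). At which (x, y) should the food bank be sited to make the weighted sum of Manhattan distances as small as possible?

(4, 6)

Manhattan distance separates: Σwᵢ(|x−xᵢ|+|y−yᵢ|) = Σwᵢ|x−xᵢ| + Σwᵢ|y−yᵢ|, so x and y are optimised independently as 1-D weighted medians.
Total weight W = 830; half = 415.
x-coordinate, sorted with cumulative weight:
  x=2 (N3, w=40) cum 40
  x=3 (N4, w=250) cum 290
  x=4 (N6, w=200) cum 490  ← median
  x=5 (N1, w=150) cum 640
  x=7 (N5, w=70) cum 710
  x=10 (N2, w=120) cum 830
⇒ x* = 4
y-coordinate, sorted with cumulative weight:
  y=1 (N2, w=120) cum 120
  y=3 (N3, w=40) cum 160
  y=6 (N1, w=150) cum 310
  y=6 (N6, w=200) cum 510  ← median
  y=7 (N5, w=70) cum 580
  y=12 (N4, w=250) cum 830
⇒ y* = 6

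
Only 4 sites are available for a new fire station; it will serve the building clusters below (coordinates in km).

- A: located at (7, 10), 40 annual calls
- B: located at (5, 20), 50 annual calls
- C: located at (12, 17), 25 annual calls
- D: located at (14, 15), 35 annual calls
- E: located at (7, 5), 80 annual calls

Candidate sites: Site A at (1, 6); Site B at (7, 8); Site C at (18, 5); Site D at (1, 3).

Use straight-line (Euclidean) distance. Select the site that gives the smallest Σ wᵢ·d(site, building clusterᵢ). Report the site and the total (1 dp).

Site B, total 1532.1 km

Total weighted distance at each candidate:
  Site A (1, 6): total = 2445.4
  Site B (7, 8): total = 1532.1
  Site C (18, 5): total = 3068.2
  Site D (1, 3): total = 2812.3
Minimum is at Site B with total 1532.1 km.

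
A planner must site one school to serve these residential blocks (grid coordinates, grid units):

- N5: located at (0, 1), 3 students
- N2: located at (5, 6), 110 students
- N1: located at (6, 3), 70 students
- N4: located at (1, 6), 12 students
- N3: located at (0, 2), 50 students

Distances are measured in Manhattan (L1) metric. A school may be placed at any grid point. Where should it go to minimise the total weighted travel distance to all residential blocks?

(5, 3)

Manhattan distance separates: Σwᵢ(|x−xᵢ|+|y−yᵢ|) = Σwᵢ|x−xᵢ| + Σwᵢ|y−yᵢ|, so x and y are optimised independently as 1-D weighted medians.
Total weight W = 245; half = 122.5.
x-coordinate, sorted with cumulative weight:
  x=0 (N5, w=3) cum 3
  x=0 (N3, w=50) cum 53
  x=1 (N4, w=12) cum 65
  x=5 (N2, w=110) cum 175  ← median
  x=6 (N1, w=70) cum 245
⇒ x* = 5
y-coordinate, sorted with cumulative weight:
  y=1 (N5, w=3) cum 3
  y=2 (N3, w=50) cum 53
  y=3 (N1, w=70) cum 123  ← median
  y=6 (N2, w=110) cum 233
  y=6 (N4, w=12) cum 245
⇒ y* = 3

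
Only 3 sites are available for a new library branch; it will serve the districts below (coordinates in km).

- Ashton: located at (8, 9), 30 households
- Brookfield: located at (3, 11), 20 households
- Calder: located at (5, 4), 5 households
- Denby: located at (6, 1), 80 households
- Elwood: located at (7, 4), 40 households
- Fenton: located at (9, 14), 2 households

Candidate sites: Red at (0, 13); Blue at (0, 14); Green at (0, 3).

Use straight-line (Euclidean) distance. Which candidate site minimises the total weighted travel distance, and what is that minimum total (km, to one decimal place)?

Total weighted distance at each candidate:
  Red (0, 13): total = 1939.4
  Blue (0, 14): total = 2075.5
  Green (0, 3): total = 1313.6
Minimum is at Green with total 1313.6 km.

Green, total 1313.6 km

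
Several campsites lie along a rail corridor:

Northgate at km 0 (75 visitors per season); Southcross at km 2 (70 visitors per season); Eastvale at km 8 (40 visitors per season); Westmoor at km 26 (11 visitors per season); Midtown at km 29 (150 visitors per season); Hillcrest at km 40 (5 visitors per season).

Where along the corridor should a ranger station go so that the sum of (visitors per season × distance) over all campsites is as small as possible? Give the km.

x = 8

For a sum of weighted absolute distances on a line, the optimum is the weighted median (not the mean). Total weight W = 351; half-weight = 175.5.
Sort by position and accumulate weight:
  km 0 (Northgate, w=75) → cum 75
  km 2 (Southcross, w=70) → cum 145
  km 8 (Eastvale, w=40) → cum 185  ≥ 175.5 → median here
  km 26 (Westmoor, w=11) → cum 196
  km 29 (Midtown, w=150) → cum 346
  km 40 (Hillcrest, w=5) → cum 351
Optimal location: km 8.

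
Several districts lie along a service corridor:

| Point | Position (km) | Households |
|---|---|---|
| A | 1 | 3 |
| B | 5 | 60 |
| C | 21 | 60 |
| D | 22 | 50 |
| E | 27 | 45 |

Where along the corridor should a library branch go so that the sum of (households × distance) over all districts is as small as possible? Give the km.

x = 21

For a sum of weighted absolute distances on a line, the optimum is the weighted median (not the mean). Total weight W = 218; half-weight = 109.
Sort by position and accumulate weight:
  km 1 (A, w=3) → cum 3
  km 5 (B, w=60) → cum 63
  km 21 (C, w=60) → cum 123  ≥ 109 → median here
  km 22 (D, w=50) → cum 173
  km 27 (E, w=45) → cum 218
Optimal location: km 21.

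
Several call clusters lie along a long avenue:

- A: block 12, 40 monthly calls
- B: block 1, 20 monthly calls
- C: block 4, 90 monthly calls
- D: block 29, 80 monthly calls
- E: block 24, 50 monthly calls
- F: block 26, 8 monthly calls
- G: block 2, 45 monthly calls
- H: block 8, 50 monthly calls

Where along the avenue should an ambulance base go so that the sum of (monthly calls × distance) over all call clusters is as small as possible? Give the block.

For a sum of weighted absolute distances on a line, the optimum is the weighted median (not the mean). Total weight W = 383; half-weight = 191.5.
Sort by position and accumulate weight:
  block 1 (B, w=20) → cum 20
  block 2 (G, w=45) → cum 65
  block 4 (C, w=90) → cum 155
  block 8 (H, w=50) → cum 205  ≥ 191.5 → median here
  block 12 (A, w=40) → cum 245
  block 24 (E, w=50) → cum 295
  block 26 (F, w=8) → cum 303
  block 29 (D, w=80) → cum 383
Optimal location: block 8.

x = 8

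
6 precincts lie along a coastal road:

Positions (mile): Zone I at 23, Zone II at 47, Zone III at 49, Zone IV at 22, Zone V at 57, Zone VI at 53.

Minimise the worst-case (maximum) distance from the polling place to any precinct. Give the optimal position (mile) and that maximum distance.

location 39.5, max distance 17.5

The 1-center on a line is the midpoint of the two extreme points: leftmost at 22, rightmost at 57.
Optimal location = (22 + 57)/2 = 39.5; maximum distance = (57 − 22)/2 = 17.5.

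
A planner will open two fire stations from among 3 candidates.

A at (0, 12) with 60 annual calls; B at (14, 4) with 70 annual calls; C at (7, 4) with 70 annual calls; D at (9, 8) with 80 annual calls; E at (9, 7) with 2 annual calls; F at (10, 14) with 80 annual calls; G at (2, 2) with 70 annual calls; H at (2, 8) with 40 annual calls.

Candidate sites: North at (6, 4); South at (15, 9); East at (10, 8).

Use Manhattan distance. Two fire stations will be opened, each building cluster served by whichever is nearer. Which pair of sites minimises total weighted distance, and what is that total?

Evaluate every pair (each demand assigned to the nearer of the two):
  {North, East}: total = 2774
  {North, South}: total = 3442
  {South, East}: total = 3614
Best pair: {North, East} with total 2774.

{North, East}, total 2774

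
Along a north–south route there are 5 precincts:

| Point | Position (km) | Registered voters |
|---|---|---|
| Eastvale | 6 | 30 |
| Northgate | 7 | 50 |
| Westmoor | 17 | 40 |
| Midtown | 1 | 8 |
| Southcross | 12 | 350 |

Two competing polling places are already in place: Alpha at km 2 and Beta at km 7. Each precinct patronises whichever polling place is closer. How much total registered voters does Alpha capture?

The indifferent point is the midpoint (2+7)/2 = 4.5; precincts left of it (closer to Alpha at 2) go to Alpha, those right go to Beta.
  Midtown at 1 (w=8) → Alpha
  Eastvale at 6 (w=30) → Beta
  Northgate at 7 (w=50) → Beta
  Southcross at 12 (w=350) → Beta
  Westmoor at 17 (w=40) → Beta
Alpha captures 8; Beta captures 470.

8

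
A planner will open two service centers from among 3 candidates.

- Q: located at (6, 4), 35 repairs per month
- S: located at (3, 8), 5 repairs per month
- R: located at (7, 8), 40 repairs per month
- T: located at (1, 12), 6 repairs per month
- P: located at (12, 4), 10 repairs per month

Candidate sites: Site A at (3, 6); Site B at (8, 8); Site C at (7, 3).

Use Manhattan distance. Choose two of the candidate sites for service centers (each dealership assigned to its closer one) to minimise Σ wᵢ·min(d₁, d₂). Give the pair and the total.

Evaluate every pair (each demand assigned to the nearer of the two):
  {Site B, Site C}: total = 261
  {Site A, Site B}: total = 353
  {Site A, Site C}: total = 388
Best pair: {Site B, Site C} with total 261.

{Site B, Site C}, total 261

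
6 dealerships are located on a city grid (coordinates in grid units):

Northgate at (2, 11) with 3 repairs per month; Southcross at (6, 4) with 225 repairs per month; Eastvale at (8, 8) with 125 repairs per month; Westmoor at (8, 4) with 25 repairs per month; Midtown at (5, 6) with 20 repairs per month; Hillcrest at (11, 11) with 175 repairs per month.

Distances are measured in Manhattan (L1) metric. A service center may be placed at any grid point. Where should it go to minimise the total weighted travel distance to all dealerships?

(8, 8)

Manhattan distance separates: Σwᵢ(|x−xᵢ|+|y−yᵢ|) = Σwᵢ|x−xᵢ| + Σwᵢ|y−yᵢ|, so x and y are optimised independently as 1-D weighted medians.
Total weight W = 573; half = 286.5.
x-coordinate, sorted with cumulative weight:
  x=2 (Northgate, w=3) cum 3
  x=5 (Midtown, w=20) cum 23
  x=6 (Southcross, w=225) cum 248
  x=8 (Eastvale, w=125) cum 373  ← median
  x=8 (Westmoor, w=25) cum 398
  x=11 (Hillcrest, w=175) cum 573
⇒ x* = 8
y-coordinate, sorted with cumulative weight:
  y=4 (Southcross, w=225) cum 225
  y=4 (Westmoor, w=25) cum 250
  y=6 (Midtown, w=20) cum 270
  y=8 (Eastvale, w=125) cum 395  ← median
  y=11 (Northgate, w=3) cum 398
  y=11 (Hillcrest, w=175) cum 573
⇒ y* = 8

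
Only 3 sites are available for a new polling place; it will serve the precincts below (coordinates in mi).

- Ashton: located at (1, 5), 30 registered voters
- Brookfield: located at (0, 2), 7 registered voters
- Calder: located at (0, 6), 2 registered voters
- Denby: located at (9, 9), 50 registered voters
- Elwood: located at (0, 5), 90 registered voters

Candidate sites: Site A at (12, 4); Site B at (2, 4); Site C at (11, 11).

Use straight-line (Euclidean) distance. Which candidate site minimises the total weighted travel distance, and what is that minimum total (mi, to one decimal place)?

Total weighted distance at each candidate:
  Site A (12, 4): total = 1816.1
  Site B (2, 4): total = 699.2
  Site C (11, 11): total = 1742.6
Minimum is at Site B with total 699.2 mi.

Site B, total 699.2 mi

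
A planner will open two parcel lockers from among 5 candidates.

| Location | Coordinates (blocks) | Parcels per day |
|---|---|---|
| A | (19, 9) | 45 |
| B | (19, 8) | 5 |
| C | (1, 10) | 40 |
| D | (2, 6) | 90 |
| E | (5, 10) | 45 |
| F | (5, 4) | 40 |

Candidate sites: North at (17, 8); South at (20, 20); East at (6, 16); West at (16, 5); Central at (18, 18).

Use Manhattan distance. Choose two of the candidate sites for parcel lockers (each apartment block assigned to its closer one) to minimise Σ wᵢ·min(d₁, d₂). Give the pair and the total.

Evaluate every pair (each demand assigned to the nearer of the two):
  {North, East}: total = 2680
  {East, West}: total = 2840
  {East, Central}: total = 3040
  {South, East}: total = 3140
  {North, West}: total = 3325
  {North, South}: total = 3665
  {North, Central}: total = 3665
  {South, West}: total = 3695
  {West, Central}: total = 3695
  {South, Central}: total = 6050
Best pair: {North, East} with total 2680.

{North, East}, total 2680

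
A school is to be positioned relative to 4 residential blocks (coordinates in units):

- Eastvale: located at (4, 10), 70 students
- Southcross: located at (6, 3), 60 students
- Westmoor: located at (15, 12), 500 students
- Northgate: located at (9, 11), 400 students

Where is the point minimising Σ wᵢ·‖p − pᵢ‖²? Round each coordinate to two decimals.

The minimiser of Σwᵢ‖p−pᵢ‖² is the weighted centroid p* = (Σwᵢpᵢ)/(Σwᵢ).
Σwᵢ = 1030.
Σwᵢxᵢ = 70·4 + 60·6 + 500·15 + 400·9 = 11740.
Σwᵢyᵢ = 70·10 + 60·3 + 500·12 + 400·11 = 11280.
x* = 11740/1030 = 11.40, y* = 11280/1030 = 10.95.

(11.40, 10.95)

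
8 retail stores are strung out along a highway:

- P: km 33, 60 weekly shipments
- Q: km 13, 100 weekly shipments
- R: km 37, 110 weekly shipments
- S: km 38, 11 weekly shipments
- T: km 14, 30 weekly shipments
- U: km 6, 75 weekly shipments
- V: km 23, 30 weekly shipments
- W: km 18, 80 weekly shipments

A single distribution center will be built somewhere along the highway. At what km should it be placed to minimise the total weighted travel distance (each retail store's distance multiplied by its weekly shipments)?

For a sum of weighted absolute distances on a line, the optimum is the weighted median (not the mean). Total weight W = 496; half-weight = 248.
Sort by position and accumulate weight:
  km 6 (U, w=75) → cum 75
  km 13 (Q, w=100) → cum 175
  km 14 (T, w=30) → cum 205
  km 18 (W, w=80) → cum 285  ≥ 248 → median here
  km 23 (V, w=30) → cum 315
  km 33 (P, w=60) → cum 375
  km 37 (R, w=110) → cum 485
  km 38 (S, w=11) → cum 496
Optimal location: km 18.

x = 18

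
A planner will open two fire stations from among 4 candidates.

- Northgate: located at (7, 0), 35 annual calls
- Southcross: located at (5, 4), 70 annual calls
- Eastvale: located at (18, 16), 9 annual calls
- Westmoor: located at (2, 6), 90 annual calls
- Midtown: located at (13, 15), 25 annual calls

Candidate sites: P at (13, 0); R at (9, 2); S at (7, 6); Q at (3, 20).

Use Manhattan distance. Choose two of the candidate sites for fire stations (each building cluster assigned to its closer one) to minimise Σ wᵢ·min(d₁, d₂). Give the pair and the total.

{R, S}, total 1434

Evaluate every pair (each demand assigned to the nearer of the two):
  {R, S}: total = 1434
  {S, Q}: total = 1486
  {P, S}: total = 1504
  {R, Q}: total = 2096
  {P, R}: total = 2114
  {P, Q}: total = 2946
Best pair: {R, S} with total 1434.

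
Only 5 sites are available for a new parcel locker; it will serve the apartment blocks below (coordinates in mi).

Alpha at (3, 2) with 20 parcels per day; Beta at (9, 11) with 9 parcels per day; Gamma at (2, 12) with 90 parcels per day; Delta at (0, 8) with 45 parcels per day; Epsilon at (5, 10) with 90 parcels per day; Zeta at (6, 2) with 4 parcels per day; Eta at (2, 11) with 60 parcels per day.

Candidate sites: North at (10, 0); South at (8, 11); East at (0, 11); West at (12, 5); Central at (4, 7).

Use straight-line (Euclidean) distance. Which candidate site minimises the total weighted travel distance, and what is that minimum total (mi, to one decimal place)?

Total weighted distance at each candidate:
  North (10, 0): total = 3959.5
  South (8, 11): total = 1828.3
  East (0, 11): total = 1229.2
  West (12, 5): total = 3406.1
  Central (4, 7): total = 1404.3
Minimum is at East with total 1229.2 mi.

East, total 1229.2 mi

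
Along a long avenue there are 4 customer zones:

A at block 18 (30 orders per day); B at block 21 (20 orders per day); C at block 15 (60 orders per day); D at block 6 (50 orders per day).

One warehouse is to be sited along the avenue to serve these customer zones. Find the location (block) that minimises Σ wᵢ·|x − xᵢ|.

x = 15

For a sum of weighted absolute distances on a line, the optimum is the weighted median (not the mean). Total weight W = 160; half-weight = 80.
Sort by position and accumulate weight:
  block 6 (D, w=50) → cum 50
  block 15 (C, w=60) → cum 110  ≥ 80 → median here
  block 18 (A, w=30) → cum 140
  block 21 (B, w=20) → cum 160
Optimal location: block 15.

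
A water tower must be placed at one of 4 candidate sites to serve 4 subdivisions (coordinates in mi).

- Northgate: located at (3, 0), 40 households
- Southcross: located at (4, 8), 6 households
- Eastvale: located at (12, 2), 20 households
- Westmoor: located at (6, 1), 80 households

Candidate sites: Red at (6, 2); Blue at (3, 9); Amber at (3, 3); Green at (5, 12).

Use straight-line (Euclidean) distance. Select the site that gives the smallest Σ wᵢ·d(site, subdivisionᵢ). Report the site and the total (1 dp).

Red, total 382.2 mi

Total weighted distance at each candidate:
  Red (6, 2): total = 382.2
  Blue (3, 9): total = 1280.0
  Amber (3, 3): total = 620.1
  Green (5, 12): total = 1639.1
Minimum is at Red with total 382.2 mi.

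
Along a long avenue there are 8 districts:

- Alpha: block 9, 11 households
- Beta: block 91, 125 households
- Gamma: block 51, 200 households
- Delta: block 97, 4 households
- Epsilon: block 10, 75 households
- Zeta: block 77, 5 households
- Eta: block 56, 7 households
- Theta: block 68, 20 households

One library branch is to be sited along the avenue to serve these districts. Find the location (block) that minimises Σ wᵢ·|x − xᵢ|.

x = 51

For a sum of weighted absolute distances on a line, the optimum is the weighted median (not the mean). Total weight W = 447; half-weight = 223.5.
Sort by position and accumulate weight:
  block 9 (Alpha, w=11) → cum 11
  block 10 (Epsilon, w=75) → cum 86
  block 51 (Gamma, w=200) → cum 286  ≥ 223.5 → median here
  block 56 (Eta, w=7) → cum 293
  block 68 (Theta, w=20) → cum 313
  block 77 (Zeta, w=5) → cum 318
  block 91 (Beta, w=125) → cum 443
  block 97 (Delta, w=4) → cum 447
Optimal location: block 51.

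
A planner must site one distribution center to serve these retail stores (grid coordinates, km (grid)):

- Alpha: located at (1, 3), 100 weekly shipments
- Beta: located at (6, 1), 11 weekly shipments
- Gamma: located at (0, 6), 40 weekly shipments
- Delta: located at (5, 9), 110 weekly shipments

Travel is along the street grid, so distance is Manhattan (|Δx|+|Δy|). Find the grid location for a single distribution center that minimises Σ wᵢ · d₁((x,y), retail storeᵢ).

(1, 6)

Manhattan distance separates: Σwᵢ(|x−xᵢ|+|y−yᵢ|) = Σwᵢ|x−xᵢ| + Σwᵢ|y−yᵢ|, so x and y are optimised independently as 1-D weighted medians.
Total weight W = 261; half = 130.5.
x-coordinate, sorted with cumulative weight:
  x=0 (Gamma, w=40) cum 40
  x=1 (Alpha, w=100) cum 140  ← median
  x=5 (Delta, w=110) cum 250
  x=6 (Beta, w=11) cum 261
⇒ x* = 1
y-coordinate, sorted with cumulative weight:
  y=1 (Beta, w=11) cum 11
  y=3 (Alpha, w=100) cum 111
  y=6 (Gamma, w=40) cum 151  ← median
  y=9 (Delta, w=110) cum 261
⇒ y* = 6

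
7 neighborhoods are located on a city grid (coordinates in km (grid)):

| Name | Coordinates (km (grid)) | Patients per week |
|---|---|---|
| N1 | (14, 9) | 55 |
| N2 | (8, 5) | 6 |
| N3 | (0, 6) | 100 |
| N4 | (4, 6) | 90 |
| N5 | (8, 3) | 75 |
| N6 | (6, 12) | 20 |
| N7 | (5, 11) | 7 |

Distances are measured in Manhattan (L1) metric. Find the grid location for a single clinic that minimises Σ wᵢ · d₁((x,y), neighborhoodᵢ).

(4, 6)

Manhattan distance separates: Σwᵢ(|x−xᵢ|+|y−yᵢ|) = Σwᵢ|x−xᵢ| + Σwᵢ|y−yᵢ|, so x and y are optimised independently as 1-D weighted medians.
Total weight W = 353; half = 176.5.
x-coordinate, sorted with cumulative weight:
  x=0 (N3, w=100) cum 100
  x=4 (N4, w=90) cum 190  ← median
  x=5 (N7, w=7) cum 197
  x=6 (N6, w=20) cum 217
  x=8 (N2, w=6) cum 223
  x=8 (N5, w=75) cum 298
  x=14 (N1, w=55) cum 353
⇒ x* = 4
y-coordinate, sorted with cumulative weight:
  y=3 (N5, w=75) cum 75
  y=5 (N2, w=6) cum 81
  y=6 (N3, w=100) cum 181  ← median
  y=6 (N4, w=90) cum 271
  y=9 (N1, w=55) cum 326
  y=11 (N7, w=7) cum 333
  y=12 (N6, w=20) cum 353
⇒ y* = 6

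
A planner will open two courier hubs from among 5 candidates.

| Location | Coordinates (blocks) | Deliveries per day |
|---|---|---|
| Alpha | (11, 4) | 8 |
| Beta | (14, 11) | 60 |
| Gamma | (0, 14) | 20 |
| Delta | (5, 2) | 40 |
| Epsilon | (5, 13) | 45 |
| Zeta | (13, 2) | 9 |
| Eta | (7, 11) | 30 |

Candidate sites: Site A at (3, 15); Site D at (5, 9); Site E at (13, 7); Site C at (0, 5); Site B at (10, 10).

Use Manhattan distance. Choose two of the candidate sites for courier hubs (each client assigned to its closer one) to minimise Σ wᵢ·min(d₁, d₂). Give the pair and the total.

{Site D, Site E}, total 1165

Evaluate every pair (each demand assigned to the nearer of the two):
  {Site D, Site E}: total = 1165
  {Site D, Site B}: total = 1235
  {Site A, Site B}: total = 1355
  {Site A, Site E}: total = 1405
  {Site C, Site B}: total = 1435
  {Site A, Site D}: total = 1543
  {Site D, Site C}: total = 1643
  {Site E, Site B}: total = 1665
  {Site E, Site C}: total = 1770
  {Site A, Site C}: total = 1960
Best pair: {Site D, Site E} with total 1165.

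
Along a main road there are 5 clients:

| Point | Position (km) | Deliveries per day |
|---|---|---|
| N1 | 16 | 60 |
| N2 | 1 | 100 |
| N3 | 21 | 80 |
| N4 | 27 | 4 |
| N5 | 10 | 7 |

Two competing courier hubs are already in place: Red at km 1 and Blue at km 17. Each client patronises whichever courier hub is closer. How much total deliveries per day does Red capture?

100

The indifferent point is the midpoint (1+17)/2 = 9; clients left of it (closer to Red at 1) go to Red, those right go to Blue.
  N2 at 1 (w=100) → Red
  N5 at 10 (w=7) → Blue
  N1 at 16 (w=60) → Blue
  N3 at 21 (w=80) → Blue
  N4 at 27 (w=4) → Blue
Red captures 100; Blue captures 151.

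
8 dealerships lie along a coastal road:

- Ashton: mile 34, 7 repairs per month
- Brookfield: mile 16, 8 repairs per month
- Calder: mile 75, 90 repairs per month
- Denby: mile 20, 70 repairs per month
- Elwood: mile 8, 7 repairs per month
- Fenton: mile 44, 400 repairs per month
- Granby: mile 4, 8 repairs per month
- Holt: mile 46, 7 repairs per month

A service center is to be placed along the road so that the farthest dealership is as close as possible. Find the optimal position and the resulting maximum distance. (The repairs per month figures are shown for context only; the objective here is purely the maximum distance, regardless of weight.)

The 1-center on a line is the midpoint of the two extreme points: leftmost at 4, rightmost at 75.
Optimal location = (4 + 75)/2 = 39.5; maximum distance = (75 − 4)/2 = 35.5.

location 39.5, max distance 35.5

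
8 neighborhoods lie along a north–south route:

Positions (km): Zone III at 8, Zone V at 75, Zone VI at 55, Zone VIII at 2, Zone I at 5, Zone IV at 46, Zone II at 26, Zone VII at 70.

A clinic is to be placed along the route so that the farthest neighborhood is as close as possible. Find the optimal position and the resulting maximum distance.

location 38.5, max distance 36.5

The 1-center on a line is the midpoint of the two extreme points: leftmost at 2, rightmost at 75.
Optimal location = (2 + 75)/2 = 38.5; maximum distance = (75 − 2)/2 = 36.5.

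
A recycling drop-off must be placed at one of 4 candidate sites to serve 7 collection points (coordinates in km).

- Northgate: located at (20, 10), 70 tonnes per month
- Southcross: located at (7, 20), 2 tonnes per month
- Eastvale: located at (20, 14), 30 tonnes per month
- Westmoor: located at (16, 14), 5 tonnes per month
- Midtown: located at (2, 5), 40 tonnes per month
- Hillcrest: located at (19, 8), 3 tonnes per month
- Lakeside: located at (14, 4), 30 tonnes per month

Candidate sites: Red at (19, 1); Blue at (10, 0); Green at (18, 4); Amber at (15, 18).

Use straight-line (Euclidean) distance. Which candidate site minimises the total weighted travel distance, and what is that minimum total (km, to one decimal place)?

Total weighted distance at each candidate:
  Red (19, 1): total = 2031.2
  Blue (10, 0): total = 2205.9
  Green (18, 4): total = 1612.1
  Amber (15, 18): total = 2078.4
Minimum is at Green with total 1612.1 km.

Green, total 1612.1 km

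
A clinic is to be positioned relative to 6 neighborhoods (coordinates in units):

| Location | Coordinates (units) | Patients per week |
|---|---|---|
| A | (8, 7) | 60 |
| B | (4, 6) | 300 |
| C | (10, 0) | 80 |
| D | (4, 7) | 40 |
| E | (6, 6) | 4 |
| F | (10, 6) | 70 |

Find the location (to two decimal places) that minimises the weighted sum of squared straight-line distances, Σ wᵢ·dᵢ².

The minimiser of Σwᵢ‖p−pᵢ‖² is the weighted centroid p* = (Σwᵢpᵢ)/(Σwᵢ).
Σwᵢ = 554.
Σwᵢxᵢ = 60·8 + 300·4 + 80·10 + 40·4 + 4·6 + 70·10 = 3364.
Σwᵢyᵢ = 60·7 + 300·6 + 80·0 + 40·7 + 4·6 + 70·6 = 2944.
x* = 3364/554 = 6.07, y* = 2944/554 = 5.31.

(6.07, 5.31)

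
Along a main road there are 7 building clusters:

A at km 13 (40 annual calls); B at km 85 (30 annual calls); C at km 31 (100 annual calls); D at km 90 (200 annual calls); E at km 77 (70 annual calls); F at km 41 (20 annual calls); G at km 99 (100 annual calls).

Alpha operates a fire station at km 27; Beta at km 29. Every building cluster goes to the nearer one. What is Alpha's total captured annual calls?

The indifferent point is the midpoint (27+29)/2 = 28; building clusters left of it (closer to Alpha at 27) go to Alpha, those right go to Beta.
  A at 13 (w=40) → Alpha
  C at 31 (w=100) → Beta
  F at 41 (w=20) → Beta
  E at 77 (w=70) → Beta
  B at 85 (w=30) → Beta
  D at 90 (w=200) → Beta
  G at 99 (w=100) → Beta
Alpha captures 40; Beta captures 520.

40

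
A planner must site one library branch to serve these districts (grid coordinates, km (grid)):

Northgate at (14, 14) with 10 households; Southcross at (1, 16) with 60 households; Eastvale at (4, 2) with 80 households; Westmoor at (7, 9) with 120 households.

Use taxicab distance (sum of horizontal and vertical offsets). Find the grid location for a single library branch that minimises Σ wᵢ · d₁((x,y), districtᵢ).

(4, 9)

Manhattan distance separates: Σwᵢ(|x−xᵢ|+|y−yᵢ|) = Σwᵢ|x−xᵢ| + Σwᵢ|y−yᵢ|, so x and y are optimised independently as 1-D weighted medians.
Total weight W = 270; half = 135.
x-coordinate, sorted with cumulative weight:
  x=1 (Southcross, w=60) cum 60
  x=4 (Eastvale, w=80) cum 140  ← median
  x=7 (Westmoor, w=120) cum 260
  x=14 (Northgate, w=10) cum 270
⇒ x* = 4
y-coordinate, sorted with cumulative weight:
  y=2 (Eastvale, w=80) cum 80
  y=9 (Westmoor, w=120) cum 200  ← median
  y=14 (Northgate, w=10) cum 210
  y=16 (Southcross, w=60) cum 270
⇒ y* = 9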